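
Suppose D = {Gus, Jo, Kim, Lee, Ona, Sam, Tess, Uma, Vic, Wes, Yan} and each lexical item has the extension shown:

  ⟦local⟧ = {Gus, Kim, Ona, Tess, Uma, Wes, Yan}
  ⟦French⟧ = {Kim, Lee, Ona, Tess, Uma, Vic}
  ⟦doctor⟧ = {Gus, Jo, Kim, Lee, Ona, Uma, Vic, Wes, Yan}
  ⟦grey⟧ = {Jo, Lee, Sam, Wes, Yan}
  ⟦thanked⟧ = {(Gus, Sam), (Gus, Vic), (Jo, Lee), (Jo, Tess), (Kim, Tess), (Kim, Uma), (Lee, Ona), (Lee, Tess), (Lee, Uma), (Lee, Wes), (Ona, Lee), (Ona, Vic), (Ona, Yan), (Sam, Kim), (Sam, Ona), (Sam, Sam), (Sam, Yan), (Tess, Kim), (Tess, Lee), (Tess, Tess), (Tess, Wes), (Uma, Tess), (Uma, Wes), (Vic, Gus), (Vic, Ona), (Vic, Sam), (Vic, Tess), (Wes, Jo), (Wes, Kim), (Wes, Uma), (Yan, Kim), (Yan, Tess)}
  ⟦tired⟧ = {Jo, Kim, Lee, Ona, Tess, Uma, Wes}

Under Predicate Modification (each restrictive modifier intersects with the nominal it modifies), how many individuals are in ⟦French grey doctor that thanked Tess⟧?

1

⟦that thanked Tess⟧ = {x : ⟨x, Tess⟩ ∈ ⟦thanked⟧} = {Jo, Kim, Lee, Tess, Uma, Vic, Yan}
⟦doctor⟧ = {Gus, Jo, Kim, Lee, Ona, Uma, Vic, Wes, Yan}
… ∩ ⟦that thanked Tess⟧ = {Gus, Jo, Kim, Lee, Ona, Uma, Vic, Wes, Yan} ∩ {Jo, Kim, Lee, Tess, Uma, Vic, Yan} = {Jo, Kim, Lee, Uma, Vic, Yan}
… ∩ ⟦French⟧ = {Jo, Kim, Lee, Uma, Vic, Yan} ∩ {Kim, Lee, Ona, Tess, Uma, Vic} = {Kim, Lee, Uma, Vic}
… ∩ ⟦grey⟧ = {Kim, Lee, Uma, Vic} ∩ {Jo, Lee, Sam, Wes, Yan} = {Lee}
⟦French grey doctor that thanked Tess⟧ = {Lee}, so the cardinality is 1.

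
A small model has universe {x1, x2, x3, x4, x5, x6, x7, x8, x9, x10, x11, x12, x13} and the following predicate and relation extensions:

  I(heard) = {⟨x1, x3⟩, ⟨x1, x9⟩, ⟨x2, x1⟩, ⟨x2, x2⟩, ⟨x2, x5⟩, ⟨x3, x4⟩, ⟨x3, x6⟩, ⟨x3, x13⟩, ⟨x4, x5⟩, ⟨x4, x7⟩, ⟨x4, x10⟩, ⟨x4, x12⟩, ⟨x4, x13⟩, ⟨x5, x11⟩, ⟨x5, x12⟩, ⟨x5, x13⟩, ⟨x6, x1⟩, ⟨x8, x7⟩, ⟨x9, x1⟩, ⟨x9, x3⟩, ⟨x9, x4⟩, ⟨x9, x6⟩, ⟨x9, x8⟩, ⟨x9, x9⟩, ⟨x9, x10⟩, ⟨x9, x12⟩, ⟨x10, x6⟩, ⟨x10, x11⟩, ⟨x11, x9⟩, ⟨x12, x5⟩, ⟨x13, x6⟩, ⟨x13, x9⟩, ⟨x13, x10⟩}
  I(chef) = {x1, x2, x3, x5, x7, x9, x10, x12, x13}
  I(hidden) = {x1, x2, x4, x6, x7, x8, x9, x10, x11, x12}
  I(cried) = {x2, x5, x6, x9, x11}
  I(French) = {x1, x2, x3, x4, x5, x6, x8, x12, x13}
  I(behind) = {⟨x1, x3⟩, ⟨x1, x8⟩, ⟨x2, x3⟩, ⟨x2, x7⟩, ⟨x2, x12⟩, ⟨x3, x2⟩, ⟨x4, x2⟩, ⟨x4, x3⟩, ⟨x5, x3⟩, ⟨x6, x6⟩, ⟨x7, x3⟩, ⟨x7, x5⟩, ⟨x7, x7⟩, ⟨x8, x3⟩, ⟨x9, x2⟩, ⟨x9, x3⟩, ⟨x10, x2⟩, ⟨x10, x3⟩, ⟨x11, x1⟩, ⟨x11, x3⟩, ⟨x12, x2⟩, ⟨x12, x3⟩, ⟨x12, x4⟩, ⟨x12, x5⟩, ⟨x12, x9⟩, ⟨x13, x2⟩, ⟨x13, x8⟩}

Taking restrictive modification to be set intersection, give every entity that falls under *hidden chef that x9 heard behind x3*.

⟦that x9 heard⟧ = {x : ⟨x9, x⟩ ∈ ⟦heard⟧} = {x1, x3, x4, x6, x8, x9, x10, x12}
⟦behind x3⟧ = {x : ⟨x, x3⟩ ∈ ⟦behind⟧} = {x1, x2, x4, x5, x7, x8, x9, x10, x11, x12}
⟦chef⟧ = {x1, x2, x3, x5, x7, x9, x10, x12, x13}
… ∩ ⟦that x9 heard⟧ = {x1, x2, x3, x5, x7, x9, x10, x12, x13} ∩ {x1, x3, x4, x6, x8, x9, x10, x12} = {x1, x3, x9, x10, x12}
… ∩ ⟦behind x3⟧ = {x1, x3, x9, x10, x12} ∩ {x1, x2, x4, x5, x7, x8, x9, x10, x11, x12} = {x1, x9, x10, x12}
… ∩ ⟦hidden⟧ = {x1, x9, x10, x12} ∩ {x1, x2, x4, x6, x7, x8, x9, x10, x11, x12} = {x1, x9, x10, x12}
So ⟦hidden chef that x9 heard behind x3⟧ = {x1, x9, x10, x12}.

{x1, x9, x10, x12}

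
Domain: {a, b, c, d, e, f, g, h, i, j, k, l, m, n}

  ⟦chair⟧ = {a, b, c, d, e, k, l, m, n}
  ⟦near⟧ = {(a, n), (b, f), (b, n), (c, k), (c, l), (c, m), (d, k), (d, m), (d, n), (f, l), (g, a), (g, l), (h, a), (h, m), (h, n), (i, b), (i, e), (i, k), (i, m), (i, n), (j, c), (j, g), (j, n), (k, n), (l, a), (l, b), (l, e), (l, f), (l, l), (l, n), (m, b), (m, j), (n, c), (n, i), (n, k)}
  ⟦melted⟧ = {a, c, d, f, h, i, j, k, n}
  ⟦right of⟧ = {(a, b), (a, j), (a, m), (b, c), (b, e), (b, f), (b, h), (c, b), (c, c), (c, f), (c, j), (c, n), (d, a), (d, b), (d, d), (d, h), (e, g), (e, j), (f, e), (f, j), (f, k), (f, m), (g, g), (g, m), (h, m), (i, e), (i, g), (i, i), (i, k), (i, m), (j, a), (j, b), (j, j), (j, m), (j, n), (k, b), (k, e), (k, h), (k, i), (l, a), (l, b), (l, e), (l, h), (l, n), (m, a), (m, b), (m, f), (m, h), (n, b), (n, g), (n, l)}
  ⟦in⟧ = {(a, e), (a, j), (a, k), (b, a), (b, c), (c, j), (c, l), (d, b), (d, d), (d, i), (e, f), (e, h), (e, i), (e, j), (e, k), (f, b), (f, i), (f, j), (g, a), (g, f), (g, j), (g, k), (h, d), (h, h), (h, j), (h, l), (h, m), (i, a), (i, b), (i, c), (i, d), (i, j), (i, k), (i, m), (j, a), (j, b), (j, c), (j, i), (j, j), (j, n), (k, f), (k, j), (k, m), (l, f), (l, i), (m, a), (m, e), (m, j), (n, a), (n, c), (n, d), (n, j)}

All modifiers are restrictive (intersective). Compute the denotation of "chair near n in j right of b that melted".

⟦near n⟧ = {x : ⟨x, n⟩ ∈ ⟦near⟧} = {a, b, d, h, i, j, k, l}
⟦in j⟧ = {x : ⟨x, j⟩ ∈ ⟦in⟧} = {a, c, e, f, g, h, i, j, k, m, n}
⟦right of b⟧ = {x : ⟨x, b⟩ ∈ ⟦right of⟧} = {a, c, d, j, k, l, m, n}
⟦that melted⟧ = ⟦melted⟧ = {a, c, d, f, h, i, j, k, n}
⟦chair⟧ = {a, b, c, d, e, k, l, m, n}
… ∩ ⟦near n⟧ = {a, b, c, d, e, k, l, m, n} ∩ {a, b, d, h, i, j, k, l} = {a, b, d, k, l}
… ∩ ⟦in j⟧ = {a, b, d, k, l} ∩ {a, c, e, f, g, h, i, j, k, m, n} = {a, k}
… ∩ ⟦right of b⟧ = {a, k} ∩ {a, c, d, j, k, l, m, n} = {a, k}
… ∩ ⟦that melted⟧ = {a, k} ∩ {a, c, d, f, h, i, j, k, n} = {a, k}
So ⟦chair near n in j right of b that melted⟧ = {a, k}.

{a, k}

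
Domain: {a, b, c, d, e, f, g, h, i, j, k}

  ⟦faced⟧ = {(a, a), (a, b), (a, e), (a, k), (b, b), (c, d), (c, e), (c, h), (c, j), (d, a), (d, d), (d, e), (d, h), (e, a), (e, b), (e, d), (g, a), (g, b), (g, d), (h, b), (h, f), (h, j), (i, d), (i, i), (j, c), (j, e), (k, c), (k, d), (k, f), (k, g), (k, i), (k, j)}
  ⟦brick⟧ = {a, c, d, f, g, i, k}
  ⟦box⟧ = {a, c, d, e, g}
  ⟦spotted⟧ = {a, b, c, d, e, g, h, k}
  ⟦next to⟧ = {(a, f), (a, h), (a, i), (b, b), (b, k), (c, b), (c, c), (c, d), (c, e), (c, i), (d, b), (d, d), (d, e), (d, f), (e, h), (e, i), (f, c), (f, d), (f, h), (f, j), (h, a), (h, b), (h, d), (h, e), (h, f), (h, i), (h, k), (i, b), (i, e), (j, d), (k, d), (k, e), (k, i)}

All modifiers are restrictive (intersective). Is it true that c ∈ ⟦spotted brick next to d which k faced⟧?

⟦next to d⟧ = {x : ⟨x, d⟩ ∈ ⟦next to⟧} = {c, d, f, h, j, k}
⟦which k faced⟧ = {x : ⟨k, x⟩ ∈ ⟦faced⟧} = {c, d, f, g, i, j}
⟦brick⟧ = {a, c, d, f, g, i, k}
… ∩ ⟦next to d⟧ = {a, c, d, f, g, i, k} ∩ {c, d, f, h, j, k} = {c, d, f, k}
… ∩ ⟦which k faced⟧ = {c, d, f, k} ∩ {c, d, f, g, i, j} = {c, d, f}
… ∩ ⟦spotted⟧ = {c, d, f} ∩ {a, b, c, d, e, g, h, k} = {c, d}
⟦spotted brick next to d which k faced⟧ = {c, d}; c ∈ this set.

yes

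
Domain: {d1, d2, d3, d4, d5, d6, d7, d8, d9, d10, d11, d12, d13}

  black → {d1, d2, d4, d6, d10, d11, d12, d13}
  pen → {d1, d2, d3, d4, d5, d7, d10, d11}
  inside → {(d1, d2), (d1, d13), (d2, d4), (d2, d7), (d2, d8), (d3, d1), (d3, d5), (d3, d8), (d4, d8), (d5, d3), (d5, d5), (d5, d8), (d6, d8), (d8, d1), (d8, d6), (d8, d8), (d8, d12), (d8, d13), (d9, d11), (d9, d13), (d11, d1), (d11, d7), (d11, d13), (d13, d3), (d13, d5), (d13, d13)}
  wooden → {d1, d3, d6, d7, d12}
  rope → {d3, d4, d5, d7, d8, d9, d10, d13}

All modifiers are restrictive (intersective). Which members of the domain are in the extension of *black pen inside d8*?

⟦inside d8⟧ = {x : ⟨x, d8⟩ ∈ ⟦inside⟧} = {d2, d3, d4, d5, d6, d8}
⟦pen⟧ = {d1, d2, d3, d4, d5, d7, d10, d11}
… ∩ ⟦inside d8⟧ = {d1, d2, d3, d4, d5, d7, d10, d11} ∩ {d2, d3, d4, d5, d6, d8} = {d2, d3, d4, d5}
… ∩ ⟦black⟧ = {d2, d3, d4, d5} ∩ {d1, d2, d4, d6, d10, d11, d12, d13} = {d2, d4}
So ⟦black pen inside d8⟧ = {d2, d4}.

{d2, d4}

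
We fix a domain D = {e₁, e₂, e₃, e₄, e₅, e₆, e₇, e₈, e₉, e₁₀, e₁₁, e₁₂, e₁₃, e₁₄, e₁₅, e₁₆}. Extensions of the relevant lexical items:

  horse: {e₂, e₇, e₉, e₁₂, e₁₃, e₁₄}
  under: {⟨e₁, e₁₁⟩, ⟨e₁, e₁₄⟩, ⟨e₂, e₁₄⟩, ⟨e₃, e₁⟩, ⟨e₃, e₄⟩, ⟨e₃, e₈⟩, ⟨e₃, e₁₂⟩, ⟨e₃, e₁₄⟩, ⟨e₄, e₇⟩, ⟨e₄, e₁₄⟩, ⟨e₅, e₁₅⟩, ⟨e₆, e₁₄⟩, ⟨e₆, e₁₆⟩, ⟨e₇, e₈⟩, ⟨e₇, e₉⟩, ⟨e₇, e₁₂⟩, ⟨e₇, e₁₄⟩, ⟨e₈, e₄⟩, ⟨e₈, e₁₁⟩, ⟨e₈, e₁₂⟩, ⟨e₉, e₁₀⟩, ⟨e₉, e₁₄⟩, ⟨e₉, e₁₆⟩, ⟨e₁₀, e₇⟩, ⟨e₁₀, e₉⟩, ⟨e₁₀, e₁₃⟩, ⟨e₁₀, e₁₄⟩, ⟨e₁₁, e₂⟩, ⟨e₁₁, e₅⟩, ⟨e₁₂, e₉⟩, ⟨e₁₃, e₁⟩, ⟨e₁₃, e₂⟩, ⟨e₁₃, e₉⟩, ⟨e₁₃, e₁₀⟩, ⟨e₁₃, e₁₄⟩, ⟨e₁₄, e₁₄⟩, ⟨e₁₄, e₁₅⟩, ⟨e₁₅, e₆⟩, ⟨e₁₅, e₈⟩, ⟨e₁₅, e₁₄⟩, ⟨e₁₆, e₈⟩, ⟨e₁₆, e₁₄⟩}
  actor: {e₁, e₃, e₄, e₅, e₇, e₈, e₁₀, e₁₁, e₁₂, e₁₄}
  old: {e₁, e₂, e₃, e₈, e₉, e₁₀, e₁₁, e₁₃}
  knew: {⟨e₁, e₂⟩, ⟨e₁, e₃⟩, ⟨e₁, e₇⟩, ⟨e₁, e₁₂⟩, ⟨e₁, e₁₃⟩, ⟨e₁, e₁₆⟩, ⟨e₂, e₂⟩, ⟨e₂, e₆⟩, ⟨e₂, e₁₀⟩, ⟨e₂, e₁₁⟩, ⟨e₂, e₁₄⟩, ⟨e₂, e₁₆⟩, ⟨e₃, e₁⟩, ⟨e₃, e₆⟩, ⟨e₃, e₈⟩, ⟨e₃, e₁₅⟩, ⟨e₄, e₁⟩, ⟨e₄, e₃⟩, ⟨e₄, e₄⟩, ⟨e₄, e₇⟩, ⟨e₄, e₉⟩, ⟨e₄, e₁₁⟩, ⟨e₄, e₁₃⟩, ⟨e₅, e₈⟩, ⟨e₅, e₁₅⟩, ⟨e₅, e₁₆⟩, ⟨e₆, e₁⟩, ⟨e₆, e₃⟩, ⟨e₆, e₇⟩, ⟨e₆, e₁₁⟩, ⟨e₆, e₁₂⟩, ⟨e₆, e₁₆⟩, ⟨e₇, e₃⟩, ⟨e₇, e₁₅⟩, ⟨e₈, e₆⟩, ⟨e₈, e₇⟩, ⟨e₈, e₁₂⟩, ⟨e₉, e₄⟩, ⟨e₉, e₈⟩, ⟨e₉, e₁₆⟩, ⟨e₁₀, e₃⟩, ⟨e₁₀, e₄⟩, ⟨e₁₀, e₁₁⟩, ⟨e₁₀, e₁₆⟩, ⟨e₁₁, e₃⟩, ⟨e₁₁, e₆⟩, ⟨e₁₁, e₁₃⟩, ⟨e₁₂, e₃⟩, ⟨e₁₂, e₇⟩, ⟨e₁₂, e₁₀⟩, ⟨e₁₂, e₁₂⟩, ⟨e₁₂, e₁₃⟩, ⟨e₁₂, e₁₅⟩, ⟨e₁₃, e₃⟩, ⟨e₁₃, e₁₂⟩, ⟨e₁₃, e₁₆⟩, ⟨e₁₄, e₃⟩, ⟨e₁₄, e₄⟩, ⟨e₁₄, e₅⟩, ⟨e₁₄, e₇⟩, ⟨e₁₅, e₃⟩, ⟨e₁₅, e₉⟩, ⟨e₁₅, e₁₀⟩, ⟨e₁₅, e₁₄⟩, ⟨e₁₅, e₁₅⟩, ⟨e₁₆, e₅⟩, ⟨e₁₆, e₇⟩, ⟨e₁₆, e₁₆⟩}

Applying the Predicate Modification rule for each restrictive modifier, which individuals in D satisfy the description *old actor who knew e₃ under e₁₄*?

⟦who knew e₃⟧ = {x : ⟨x, e₃⟩ ∈ ⟦knew⟧} = {e₁, e₄, e₆, e₇, e₁₀, e₁₁, e₁₂, e₁₃, e₁₄, e₁₅}
⟦under e₁₄⟧ = {x : ⟨x, e₁₄⟩ ∈ ⟦under⟧} = {e₁, e₂, e₃, e₄, e₆, e₇, e₉, e₁₀, e₁₃, e₁₄, e₁₅, e₁₆}
⟦actor⟧ = {e₁, e₃, e₄, e₅, e₇, e₈, e₁₀, e₁₁, e₁₂, e₁₄}
… ∩ ⟦who knew e₃⟧ = {e₁, e₃, e₄, e₅, e₇, e₈, e₁₀, e₁₁, e₁₂, e₁₄} ∩ {e₁, e₄, e₆, e₇, e₁₀, e₁₁, e₁₂, e₁₃, e₁₄, e₁₅} = {e₁, e₄, e₇, e₁₀, e₁₁, e₁₂, e₁₄}
… ∩ ⟦under e₁₄⟧ = {e₁, e₄, e₇, e₁₀, e₁₁, e₁₂, e₁₄} ∩ {e₁, e₂, e₃, e₄, e₆, e₇, e₉, e₁₀, e₁₃, e₁₄, e₁₅, e₁₆} = {e₁, e₄, e₇, e₁₀, e₁₄}
… ∩ ⟦old⟧ = {e₁, e₄, e₇, e₁₀, e₁₄} ∩ {e₁, e₂, e₃, e₈, e₉, e₁₀, e₁₁, e₁₃} = {e₁, e₁₀}
So ⟦old actor who knew e₃ under e₁₄⟧ = {e₁, e₁₀}.

{e₁, e₁₀}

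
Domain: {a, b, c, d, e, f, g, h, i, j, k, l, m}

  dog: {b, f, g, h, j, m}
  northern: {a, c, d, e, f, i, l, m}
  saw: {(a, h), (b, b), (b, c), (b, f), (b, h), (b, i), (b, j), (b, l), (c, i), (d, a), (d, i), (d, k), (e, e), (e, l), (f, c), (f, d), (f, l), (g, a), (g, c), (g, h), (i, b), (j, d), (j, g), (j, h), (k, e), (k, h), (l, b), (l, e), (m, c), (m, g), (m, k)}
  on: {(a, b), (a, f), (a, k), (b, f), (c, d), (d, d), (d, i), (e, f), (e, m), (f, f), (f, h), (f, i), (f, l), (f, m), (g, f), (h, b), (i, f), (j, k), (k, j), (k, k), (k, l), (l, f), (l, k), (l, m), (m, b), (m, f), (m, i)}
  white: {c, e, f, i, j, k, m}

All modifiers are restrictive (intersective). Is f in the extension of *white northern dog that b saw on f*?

⟦that b saw⟧ = {x : ⟨b, x⟩ ∈ ⟦saw⟧} = {b, c, f, h, i, j, l}
⟦on f⟧ = {x : ⟨x, f⟩ ∈ ⟦on⟧} = {a, b, e, f, g, i, l, m}
⟦dog⟧ = {b, f, g, h, j, m}
… ∩ ⟦that b saw⟧ = {b, f, g, h, j, m} ∩ {b, c, f, h, i, j, l} = {b, f, h, j}
… ∩ ⟦on f⟧ = {b, f, h, j} ∩ {a, b, e, f, g, i, l, m} = {b, f}
… ∩ ⟦white⟧ = {b, f} ∩ {c, e, f, i, j, k, m} = {f}
… ∩ ⟦northern⟧ = {f} ∩ {a, c, d, e, f, i, l, m} = {f}
⟦white northern dog that b saw on f⟧ = {f}; f ∈ this set.

yes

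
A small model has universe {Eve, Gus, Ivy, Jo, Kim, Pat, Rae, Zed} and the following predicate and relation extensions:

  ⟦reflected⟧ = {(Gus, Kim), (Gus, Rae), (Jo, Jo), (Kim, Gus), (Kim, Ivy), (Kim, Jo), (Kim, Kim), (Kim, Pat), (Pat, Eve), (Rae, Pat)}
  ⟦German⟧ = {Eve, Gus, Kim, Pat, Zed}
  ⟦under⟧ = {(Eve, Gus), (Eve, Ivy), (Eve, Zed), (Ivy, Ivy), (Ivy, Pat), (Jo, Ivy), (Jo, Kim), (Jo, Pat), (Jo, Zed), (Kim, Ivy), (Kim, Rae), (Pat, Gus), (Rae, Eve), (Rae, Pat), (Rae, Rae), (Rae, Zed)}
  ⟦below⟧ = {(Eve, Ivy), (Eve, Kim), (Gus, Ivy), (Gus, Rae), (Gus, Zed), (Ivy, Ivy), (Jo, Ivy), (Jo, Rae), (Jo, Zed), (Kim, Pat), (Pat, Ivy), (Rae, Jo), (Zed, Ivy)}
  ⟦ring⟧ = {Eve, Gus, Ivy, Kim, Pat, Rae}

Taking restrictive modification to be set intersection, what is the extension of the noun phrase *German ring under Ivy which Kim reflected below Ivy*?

⟦under Ivy⟧ = {x : ⟨x, Ivy⟩ ∈ ⟦under⟧} = {Eve, Ivy, Jo, Kim}
⟦which Kim reflected⟧ = {x : ⟨Kim, x⟩ ∈ ⟦reflected⟧} = {Gus, Ivy, Jo, Kim, Pat}
⟦below Ivy⟧ = {x : ⟨x, Ivy⟩ ∈ ⟦below⟧} = {Eve, Gus, Ivy, Jo, Pat, Zed}
⟦ring⟧ = {Eve, Gus, Ivy, Kim, Pat, Rae}
… ∩ ⟦under Ivy⟧ = {Eve, Gus, Ivy, Kim, Pat, Rae} ∩ {Eve, Ivy, Jo, Kim} = {Eve, Ivy, Kim}
… ∩ ⟦which Kim reflected⟧ = {Eve, Ivy, Kim} ∩ {Gus, Ivy, Jo, Kim, Pat} = {Ivy, Kim}
… ∩ ⟦below Ivy⟧ = {Ivy, Kim} ∩ {Eve, Gus, Ivy, Jo, Pat, Zed} = {Ivy}
… ∩ ⟦German⟧ = {Ivy} ∩ {Eve, Gus, Kim, Pat, Zed} = ∅
So ⟦German ring under Ivy which Kim reflected below Ivy⟧ = { }.

{ }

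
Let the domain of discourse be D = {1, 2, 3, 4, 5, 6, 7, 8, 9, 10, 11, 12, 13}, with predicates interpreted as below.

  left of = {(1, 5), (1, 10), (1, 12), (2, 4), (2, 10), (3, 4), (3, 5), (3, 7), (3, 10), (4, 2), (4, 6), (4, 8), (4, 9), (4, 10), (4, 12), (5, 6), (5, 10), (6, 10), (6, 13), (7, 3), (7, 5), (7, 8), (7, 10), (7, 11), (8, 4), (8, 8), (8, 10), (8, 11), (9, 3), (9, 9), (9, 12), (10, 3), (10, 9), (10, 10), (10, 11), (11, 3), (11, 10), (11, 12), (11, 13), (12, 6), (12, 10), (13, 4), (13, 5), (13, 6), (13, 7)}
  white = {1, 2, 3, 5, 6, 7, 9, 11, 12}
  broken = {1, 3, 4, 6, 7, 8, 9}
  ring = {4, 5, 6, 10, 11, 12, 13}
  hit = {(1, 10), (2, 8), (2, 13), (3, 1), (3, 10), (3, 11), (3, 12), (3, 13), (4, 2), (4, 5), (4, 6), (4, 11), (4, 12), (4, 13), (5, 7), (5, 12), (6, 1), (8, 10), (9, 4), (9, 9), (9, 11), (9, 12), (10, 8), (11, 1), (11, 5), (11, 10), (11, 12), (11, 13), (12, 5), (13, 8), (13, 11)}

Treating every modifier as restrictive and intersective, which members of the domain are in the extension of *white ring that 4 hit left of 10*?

{5, 6, 11, 12}

⟦that 4 hit⟧ = {x : ⟨4, x⟩ ∈ ⟦hit⟧} = {2, 5, 6, 11, 12, 13}
⟦left of 10⟧ = {x : ⟨x, 10⟩ ∈ ⟦left of⟧} = {1, 2, 3, 4, 5, 6, 7, 8, 10, 11, 12}
⟦ring⟧ = {4, 5, 6, 10, 11, 12, 13}
… ∩ ⟦that 4 hit⟧ = {4, 5, 6, 10, 11, 12, 13} ∩ {2, 5, 6, 11, 12, 13} = {5, 6, 11, 12, 13}
… ∩ ⟦left of 10⟧ = {5, 6, 11, 12, 13} ∩ {1, 2, 3, 4, 5, 6, 7, 8, 10, 11, 12} = {5, 6, 11, 12}
… ∩ ⟦white⟧ = {5, 6, 11, 12} ∩ {1, 2, 3, 5, 6, 7, 9, 11, 12} = {5, 6, 11, 12}
So ⟦white ring that 4 hit left of 10⟧ = {5, 6, 11, 12}.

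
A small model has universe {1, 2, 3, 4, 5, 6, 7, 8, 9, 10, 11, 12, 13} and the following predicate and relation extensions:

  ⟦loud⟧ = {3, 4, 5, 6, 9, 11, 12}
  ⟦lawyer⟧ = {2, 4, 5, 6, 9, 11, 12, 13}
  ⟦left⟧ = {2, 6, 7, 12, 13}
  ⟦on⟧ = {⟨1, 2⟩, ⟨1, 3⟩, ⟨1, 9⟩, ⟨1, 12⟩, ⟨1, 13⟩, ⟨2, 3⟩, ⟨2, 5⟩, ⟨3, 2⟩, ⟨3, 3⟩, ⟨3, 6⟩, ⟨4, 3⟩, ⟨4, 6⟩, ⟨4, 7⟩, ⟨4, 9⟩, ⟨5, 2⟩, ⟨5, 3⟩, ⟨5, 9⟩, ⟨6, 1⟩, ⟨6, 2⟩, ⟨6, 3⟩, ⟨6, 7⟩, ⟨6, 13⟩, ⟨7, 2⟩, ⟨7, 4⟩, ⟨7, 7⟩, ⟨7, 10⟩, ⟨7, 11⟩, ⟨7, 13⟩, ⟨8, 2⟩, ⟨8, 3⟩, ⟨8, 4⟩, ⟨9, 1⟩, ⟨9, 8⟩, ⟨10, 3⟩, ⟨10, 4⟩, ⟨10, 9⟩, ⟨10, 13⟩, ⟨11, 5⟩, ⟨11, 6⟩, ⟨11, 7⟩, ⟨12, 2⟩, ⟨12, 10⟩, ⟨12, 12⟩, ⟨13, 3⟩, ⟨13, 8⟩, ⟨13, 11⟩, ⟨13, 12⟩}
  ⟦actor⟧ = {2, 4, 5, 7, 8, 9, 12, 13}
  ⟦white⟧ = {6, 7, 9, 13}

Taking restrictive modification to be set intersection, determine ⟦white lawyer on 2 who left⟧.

{6}

⟦on 2⟧ = {x : ⟨x, 2⟩ ∈ ⟦on⟧} = {1, 3, 5, 6, 7, 8, 12}
⟦who left⟧ = ⟦left⟧ = {2, 6, 7, 12, 13}
⟦lawyer⟧ = {2, 4, 5, 6, 9, 11, 12, 13}
… ∩ ⟦on 2⟧ = {2, 4, 5, 6, 9, 11, 12, 13} ∩ {1, 3, 5, 6, 7, 8, 12} = {5, 6, 12}
… ∩ ⟦who left⟧ = {5, 6, 12} ∩ {2, 6, 7, 12, 13} = {6, 12}
… ∩ ⟦white⟧ = {6, 12} ∩ {6, 7, 9, 13} = {6}
So ⟦white lawyer on 2 who left⟧ = {6}.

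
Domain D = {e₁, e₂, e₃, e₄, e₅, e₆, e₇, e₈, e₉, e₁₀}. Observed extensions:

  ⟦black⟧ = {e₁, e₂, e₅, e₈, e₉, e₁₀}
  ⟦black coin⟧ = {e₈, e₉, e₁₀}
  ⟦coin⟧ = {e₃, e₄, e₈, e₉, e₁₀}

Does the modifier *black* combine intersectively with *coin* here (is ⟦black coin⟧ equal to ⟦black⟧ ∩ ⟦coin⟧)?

⟦black⟧ ∩ ⟦coin⟧ = {e₁, e₂, e₅, e₈, e₉, e₁₀} ∩ {e₃, e₄, e₈, e₉, e₁₀} = {e₈, e₉, e₁₀}
Observed ⟦black coin⟧ = {e₈, e₉, e₁₀}.
These coincide, so the modifier is intersective here.

yes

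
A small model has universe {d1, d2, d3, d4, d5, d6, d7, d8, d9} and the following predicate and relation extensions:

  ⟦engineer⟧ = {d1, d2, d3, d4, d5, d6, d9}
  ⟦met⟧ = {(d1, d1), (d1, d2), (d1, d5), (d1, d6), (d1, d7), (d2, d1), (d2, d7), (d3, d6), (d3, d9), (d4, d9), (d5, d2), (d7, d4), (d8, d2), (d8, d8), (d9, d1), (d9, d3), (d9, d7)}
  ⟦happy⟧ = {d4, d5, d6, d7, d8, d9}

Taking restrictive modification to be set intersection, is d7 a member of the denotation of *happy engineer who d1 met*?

⟦who d1 met⟧ = {x : ⟨d1, x⟩ ∈ ⟦met⟧} = {d1, d2, d5, d6, d7}
⟦engineer⟧ = {d1, d2, d3, d4, d5, d6, d9}
… ∩ ⟦who d1 met⟧ = {d1, d2, d3, d4, d5, d6, d9} ∩ {d1, d2, d5, d6, d7} = {d1, d2, d5, d6}
… ∩ ⟦happy⟧ = {d1, d2, d5, d6} ∩ {d4, d5, d6, d7, d8, d9} = {d5, d6}
⟦happy engineer who d1 met⟧ = {d5, d6}; d7 ∉ this set.

no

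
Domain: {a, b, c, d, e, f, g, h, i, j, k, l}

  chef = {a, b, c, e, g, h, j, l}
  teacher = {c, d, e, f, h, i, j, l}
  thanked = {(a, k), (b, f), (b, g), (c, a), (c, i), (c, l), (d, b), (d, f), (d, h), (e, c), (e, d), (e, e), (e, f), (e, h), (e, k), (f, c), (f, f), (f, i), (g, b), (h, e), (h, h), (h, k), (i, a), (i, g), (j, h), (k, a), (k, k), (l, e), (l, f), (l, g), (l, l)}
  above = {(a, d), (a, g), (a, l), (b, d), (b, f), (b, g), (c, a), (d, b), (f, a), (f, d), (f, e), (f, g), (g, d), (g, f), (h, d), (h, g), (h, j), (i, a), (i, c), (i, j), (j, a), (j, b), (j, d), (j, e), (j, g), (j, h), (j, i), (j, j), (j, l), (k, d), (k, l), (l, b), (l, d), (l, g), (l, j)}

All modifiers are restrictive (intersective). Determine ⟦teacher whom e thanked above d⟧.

{f, h}

⟦whom e thanked⟧ = {x : ⟨e, x⟩ ∈ ⟦thanked⟧} = {c, d, e, f, h, k}
⟦above d⟧ = {x : ⟨x, d⟩ ∈ ⟦above⟧} = {a, b, f, g, h, j, k, l}
⟦teacher⟧ = {c, d, e, f, h, i, j, l}
… ∩ ⟦whom e thanked⟧ = {c, d, e, f, h, i, j, l} ∩ {c, d, e, f, h, k} = {c, d, e, f, h}
… ∩ ⟦above d⟧ = {c, d, e, f, h} ∩ {a, b, f, g, h, j, k, l} = {f, h}
So ⟦teacher whom e thanked above d⟧ = {f, h}.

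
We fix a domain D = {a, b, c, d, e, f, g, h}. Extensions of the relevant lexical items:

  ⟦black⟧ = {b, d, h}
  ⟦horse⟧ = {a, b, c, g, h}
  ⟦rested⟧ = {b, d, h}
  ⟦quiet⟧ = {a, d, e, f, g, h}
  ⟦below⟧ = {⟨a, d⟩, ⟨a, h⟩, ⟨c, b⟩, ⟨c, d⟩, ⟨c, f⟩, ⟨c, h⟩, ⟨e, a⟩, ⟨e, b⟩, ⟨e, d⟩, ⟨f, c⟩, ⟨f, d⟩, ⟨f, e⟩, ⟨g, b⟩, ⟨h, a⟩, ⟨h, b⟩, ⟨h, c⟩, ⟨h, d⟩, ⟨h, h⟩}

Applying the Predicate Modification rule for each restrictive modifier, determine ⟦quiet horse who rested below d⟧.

{h}

⟦who rested⟧ = ⟦rested⟧ = {b, d, h}
⟦below d⟧ = {x : ⟨x, d⟩ ∈ ⟦below⟧} = {a, c, e, f, h}
⟦horse⟧ = {a, b, c, g, h}
… ∩ ⟦who rested⟧ = {a, b, c, g, h} ∩ {b, d, h} = {b, h}
… ∩ ⟦below d⟧ = {b, h} ∩ {a, c, e, f, h} = {h}
… ∩ ⟦quiet⟧ = {h} ∩ {a, d, e, f, g, h} = {h}
So ⟦quiet horse who rested below d⟧ = {h}.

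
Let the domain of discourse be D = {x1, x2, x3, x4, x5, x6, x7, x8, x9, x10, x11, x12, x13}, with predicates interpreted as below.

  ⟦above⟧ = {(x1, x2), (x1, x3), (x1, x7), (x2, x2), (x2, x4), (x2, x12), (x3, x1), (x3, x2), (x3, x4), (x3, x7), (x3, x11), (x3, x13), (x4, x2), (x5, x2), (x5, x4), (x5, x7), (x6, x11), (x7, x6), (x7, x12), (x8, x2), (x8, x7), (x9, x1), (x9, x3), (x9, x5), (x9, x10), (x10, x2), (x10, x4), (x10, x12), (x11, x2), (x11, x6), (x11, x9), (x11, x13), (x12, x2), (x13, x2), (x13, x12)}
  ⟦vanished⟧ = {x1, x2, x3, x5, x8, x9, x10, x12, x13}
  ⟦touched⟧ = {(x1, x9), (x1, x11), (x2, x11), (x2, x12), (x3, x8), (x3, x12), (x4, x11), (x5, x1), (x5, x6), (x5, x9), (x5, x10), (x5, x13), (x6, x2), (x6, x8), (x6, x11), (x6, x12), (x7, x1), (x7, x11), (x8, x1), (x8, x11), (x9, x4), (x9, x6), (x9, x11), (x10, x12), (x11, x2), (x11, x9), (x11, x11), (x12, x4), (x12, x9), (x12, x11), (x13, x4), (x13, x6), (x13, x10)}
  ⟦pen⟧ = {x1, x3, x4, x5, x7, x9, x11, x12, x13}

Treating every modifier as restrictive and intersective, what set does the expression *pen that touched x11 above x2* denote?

{x1, x4, x11, x12}

⟦that touched x11⟧ = {x : ⟨x, x11⟩ ∈ ⟦touched⟧} = {x1, x2, x4, x6, x7, x8, x9, x11, x12}
⟦above x2⟧ = {x : ⟨x, x2⟩ ∈ ⟦above⟧} = {x1, x2, x3, x4, x5, x8, x10, x11, x12, x13}
⟦pen⟧ = {x1, x3, x4, x5, x7, x9, x11, x12, x13}
… ∩ ⟦that touched x11⟧ = {x1, x3, x4, x5, x7, x9, x11, x12, x13} ∩ {x1, x2, x4, x6, x7, x8, x9, x11, x12} = {x1, x4, x7, x9, x11, x12}
… ∩ ⟦above x2⟧ = {x1, x4, x7, x9, x11, x12} ∩ {x1, x2, x3, x4, x5, x8, x10, x11, x12, x13} = {x1, x4, x11, x12}
So ⟦pen that touched x11 above x2⟧ = {x1, x4, x11, x12}.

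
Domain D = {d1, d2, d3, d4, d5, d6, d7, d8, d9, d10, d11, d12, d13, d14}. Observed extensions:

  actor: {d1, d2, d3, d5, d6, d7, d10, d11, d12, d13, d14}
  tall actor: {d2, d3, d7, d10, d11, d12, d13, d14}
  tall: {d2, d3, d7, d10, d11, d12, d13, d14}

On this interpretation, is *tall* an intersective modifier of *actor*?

⟦tall⟧ ∩ ⟦actor⟧ = {d2, d3, d7, d10, d11, d12, d13, d14} ∩ {d1, d2, d3, d5, d6, d7, d10, d11, d12, d13, d14} = {d2, d3, d7, d10, d11, d12, d13, d14}
Observed ⟦tall actor⟧ = {d2, d3, d7, d10, d11, d12, d13, d14}.
These coincide, so the modifier is intersective here.

yes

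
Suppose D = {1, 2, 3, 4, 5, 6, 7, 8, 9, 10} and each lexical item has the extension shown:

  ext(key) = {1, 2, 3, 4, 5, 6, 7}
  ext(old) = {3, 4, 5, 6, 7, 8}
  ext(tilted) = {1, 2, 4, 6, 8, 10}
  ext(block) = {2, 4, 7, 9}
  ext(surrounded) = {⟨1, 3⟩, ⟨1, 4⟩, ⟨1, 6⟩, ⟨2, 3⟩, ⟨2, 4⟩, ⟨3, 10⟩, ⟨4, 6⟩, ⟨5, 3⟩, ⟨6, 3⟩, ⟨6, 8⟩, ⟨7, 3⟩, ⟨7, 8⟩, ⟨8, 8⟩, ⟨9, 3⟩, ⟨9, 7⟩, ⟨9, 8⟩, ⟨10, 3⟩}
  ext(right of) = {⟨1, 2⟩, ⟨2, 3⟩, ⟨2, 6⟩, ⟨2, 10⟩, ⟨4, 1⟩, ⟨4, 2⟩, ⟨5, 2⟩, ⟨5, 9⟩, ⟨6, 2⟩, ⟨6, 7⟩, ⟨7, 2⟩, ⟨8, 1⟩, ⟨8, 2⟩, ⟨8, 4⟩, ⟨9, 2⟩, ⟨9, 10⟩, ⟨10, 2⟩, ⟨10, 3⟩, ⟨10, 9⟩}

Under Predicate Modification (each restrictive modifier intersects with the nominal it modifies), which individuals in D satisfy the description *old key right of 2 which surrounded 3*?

{5, 6, 7}

⟦right of 2⟧ = {x : ⟨x, 2⟩ ∈ ⟦right of⟧} = {1, 4, 5, 6, 7, 8, 9, 10}
⟦which surrounded 3⟧ = {x : ⟨x, 3⟩ ∈ ⟦surrounded⟧} = {1, 2, 5, 6, 7, 9, 10}
⟦key⟧ = {1, 2, 3, 4, 5, 6, 7}
… ∩ ⟦right of 2⟧ = {1, 2, 3, 4, 5, 6, 7} ∩ {1, 4, 5, 6, 7, 8, 9, 10} = {1, 4, 5, 6, 7}
… ∩ ⟦which surrounded 3⟧ = {1, 4, 5, 6, 7} ∩ {1, 2, 5, 6, 7, 9, 10} = {1, 5, 6, 7}
… ∩ ⟦old⟧ = {1, 5, 6, 7} ∩ {3, 4, 5, 6, 7, 8} = {5, 6, 7}
So ⟦old key right of 2 which surrounded 3⟧ = {5, 6, 7}.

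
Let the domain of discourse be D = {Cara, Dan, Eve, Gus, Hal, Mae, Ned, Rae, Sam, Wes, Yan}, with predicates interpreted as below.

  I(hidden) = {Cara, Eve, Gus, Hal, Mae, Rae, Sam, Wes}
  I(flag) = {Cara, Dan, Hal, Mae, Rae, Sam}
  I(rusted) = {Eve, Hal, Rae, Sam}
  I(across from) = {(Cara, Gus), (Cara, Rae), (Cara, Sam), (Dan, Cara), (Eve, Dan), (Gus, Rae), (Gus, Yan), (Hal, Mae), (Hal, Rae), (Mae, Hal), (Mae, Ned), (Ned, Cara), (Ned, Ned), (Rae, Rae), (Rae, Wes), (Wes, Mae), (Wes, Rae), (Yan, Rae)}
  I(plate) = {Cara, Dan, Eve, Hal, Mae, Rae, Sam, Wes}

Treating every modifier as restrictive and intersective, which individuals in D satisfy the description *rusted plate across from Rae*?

{Hal, Rae}

⟦across from Rae⟧ = {x : ⟨x, Rae⟩ ∈ ⟦across from⟧} = {Cara, Gus, Hal, Rae, Wes, Yan}
⟦plate⟧ = {Cara, Dan, Eve, Hal, Mae, Rae, Sam, Wes}
… ∩ ⟦across from Rae⟧ = {Cara, Dan, Eve, Hal, Mae, Rae, Sam, Wes} ∩ {Cara, Gus, Hal, Rae, Wes, Yan} = {Cara, Hal, Rae, Wes}
… ∩ ⟦rusted⟧ = {Cara, Hal, Rae, Wes} ∩ {Eve, Hal, Rae, Sam} = {Hal, Rae}
So ⟦rusted plate across from Rae⟧ = {Hal, Rae}.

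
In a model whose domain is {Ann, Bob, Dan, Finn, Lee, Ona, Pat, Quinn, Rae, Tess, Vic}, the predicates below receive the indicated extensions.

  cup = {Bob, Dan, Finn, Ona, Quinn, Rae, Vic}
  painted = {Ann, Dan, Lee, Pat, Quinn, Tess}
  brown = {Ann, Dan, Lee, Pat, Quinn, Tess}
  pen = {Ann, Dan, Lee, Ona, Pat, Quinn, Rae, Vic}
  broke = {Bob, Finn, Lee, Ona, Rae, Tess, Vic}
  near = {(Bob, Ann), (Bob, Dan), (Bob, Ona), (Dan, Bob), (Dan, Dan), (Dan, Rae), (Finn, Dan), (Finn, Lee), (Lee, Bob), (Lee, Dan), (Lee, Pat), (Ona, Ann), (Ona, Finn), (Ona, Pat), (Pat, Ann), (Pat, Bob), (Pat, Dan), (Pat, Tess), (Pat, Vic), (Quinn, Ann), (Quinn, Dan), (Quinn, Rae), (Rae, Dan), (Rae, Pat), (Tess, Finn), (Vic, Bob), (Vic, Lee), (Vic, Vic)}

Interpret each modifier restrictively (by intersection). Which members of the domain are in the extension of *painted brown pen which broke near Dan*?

⟦which broke⟧ = ⟦broke⟧ = {Bob, Finn, Lee, Ona, Rae, Tess, Vic}
⟦near Dan⟧ = {x : ⟨x, Dan⟩ ∈ ⟦near⟧} = {Bob, Dan, Finn, Lee, Pat, Quinn, Rae}
⟦pen⟧ = {Ann, Dan, Lee, Ona, Pat, Quinn, Rae, Vic}
… ∩ ⟦which broke⟧ = {Ann, Dan, Lee, Ona, Pat, Quinn, Rae, Vic} ∩ {Bob, Finn, Lee, Ona, Rae, Tess, Vic} = {Lee, Ona, Rae, Vic}
… ∩ ⟦near Dan⟧ = {Lee, Ona, Rae, Vic} ∩ {Bob, Dan, Finn, Lee, Pat, Quinn, Rae} = {Lee, Rae}
… ∩ ⟦painted⟧ = {Lee, Rae} ∩ {Ann, Dan, Lee, Pat, Quinn, Tess} = {Lee}
… ∩ ⟦brown⟧ = {Lee} ∩ {Ann, Dan, Lee, Pat, Quinn, Tess} = {Lee}
So ⟦painted brown pen which broke near Dan⟧ = {Lee}.

{Lee}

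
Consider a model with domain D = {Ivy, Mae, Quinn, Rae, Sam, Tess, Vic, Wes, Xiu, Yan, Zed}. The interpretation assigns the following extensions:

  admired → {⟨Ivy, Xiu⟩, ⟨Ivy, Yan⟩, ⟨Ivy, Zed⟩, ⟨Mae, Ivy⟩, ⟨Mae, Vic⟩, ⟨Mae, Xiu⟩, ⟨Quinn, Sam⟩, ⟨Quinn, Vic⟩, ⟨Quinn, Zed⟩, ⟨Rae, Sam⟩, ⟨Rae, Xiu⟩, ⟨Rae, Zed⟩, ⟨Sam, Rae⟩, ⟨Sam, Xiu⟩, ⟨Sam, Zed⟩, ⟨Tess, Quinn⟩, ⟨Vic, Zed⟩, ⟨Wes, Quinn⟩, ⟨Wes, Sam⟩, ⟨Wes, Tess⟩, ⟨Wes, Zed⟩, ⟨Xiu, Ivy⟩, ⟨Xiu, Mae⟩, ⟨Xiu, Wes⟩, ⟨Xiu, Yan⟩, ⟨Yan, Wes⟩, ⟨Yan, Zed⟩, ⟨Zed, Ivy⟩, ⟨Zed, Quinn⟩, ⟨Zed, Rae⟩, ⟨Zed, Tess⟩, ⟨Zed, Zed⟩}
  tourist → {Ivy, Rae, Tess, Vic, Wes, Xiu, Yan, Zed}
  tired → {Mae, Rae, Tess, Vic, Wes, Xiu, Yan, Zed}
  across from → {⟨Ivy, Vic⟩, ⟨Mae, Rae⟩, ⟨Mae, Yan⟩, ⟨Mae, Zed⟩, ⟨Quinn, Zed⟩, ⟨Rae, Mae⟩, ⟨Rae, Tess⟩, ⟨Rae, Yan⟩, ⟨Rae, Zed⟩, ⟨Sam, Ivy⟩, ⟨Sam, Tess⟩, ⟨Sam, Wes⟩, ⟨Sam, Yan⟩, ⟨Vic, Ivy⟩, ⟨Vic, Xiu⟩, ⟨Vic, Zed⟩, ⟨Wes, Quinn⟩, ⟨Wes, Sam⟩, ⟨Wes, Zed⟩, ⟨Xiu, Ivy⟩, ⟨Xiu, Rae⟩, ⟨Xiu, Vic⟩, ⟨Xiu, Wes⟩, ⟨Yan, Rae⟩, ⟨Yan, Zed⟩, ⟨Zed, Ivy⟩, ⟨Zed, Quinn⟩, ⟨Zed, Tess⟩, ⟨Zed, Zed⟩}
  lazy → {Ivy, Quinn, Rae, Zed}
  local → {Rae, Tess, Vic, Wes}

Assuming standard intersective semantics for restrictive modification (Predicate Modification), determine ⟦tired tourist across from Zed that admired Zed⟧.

{Rae, Vic, Wes, Yan, Zed}

⟦across from Zed⟧ = {x : ⟨x, Zed⟩ ∈ ⟦across from⟧} = {Mae, Quinn, Rae, Vic, Wes, Yan, Zed}
⟦that admired Zed⟧ = {x : ⟨x, Zed⟩ ∈ ⟦admired⟧} = {Ivy, Quinn, Rae, Sam, Vic, Wes, Yan, Zed}
⟦tourist⟧ = {Ivy, Rae, Tess, Vic, Wes, Xiu, Yan, Zed}
… ∩ ⟦across from Zed⟧ = {Ivy, Rae, Tess, Vic, Wes, Xiu, Yan, Zed} ∩ {Mae, Quinn, Rae, Vic, Wes, Yan, Zed} = {Rae, Vic, Wes, Yan, Zed}
… ∩ ⟦that admired Zed⟧ = {Rae, Vic, Wes, Yan, Zed} ∩ {Ivy, Quinn, Rae, Sam, Vic, Wes, Yan, Zed} = {Rae, Vic, Wes, Yan, Zed}
… ∩ ⟦tired⟧ = {Rae, Vic, Wes, Yan, Zed} ∩ {Mae, Rae, Tess, Vic, Wes, Xiu, Yan, Zed} = {Rae, Vic, Wes, Yan, Zed}
So ⟦tired tourist across from Zed that admired Zed⟧ = {Rae, Vic, Wes, Yan, Zed}.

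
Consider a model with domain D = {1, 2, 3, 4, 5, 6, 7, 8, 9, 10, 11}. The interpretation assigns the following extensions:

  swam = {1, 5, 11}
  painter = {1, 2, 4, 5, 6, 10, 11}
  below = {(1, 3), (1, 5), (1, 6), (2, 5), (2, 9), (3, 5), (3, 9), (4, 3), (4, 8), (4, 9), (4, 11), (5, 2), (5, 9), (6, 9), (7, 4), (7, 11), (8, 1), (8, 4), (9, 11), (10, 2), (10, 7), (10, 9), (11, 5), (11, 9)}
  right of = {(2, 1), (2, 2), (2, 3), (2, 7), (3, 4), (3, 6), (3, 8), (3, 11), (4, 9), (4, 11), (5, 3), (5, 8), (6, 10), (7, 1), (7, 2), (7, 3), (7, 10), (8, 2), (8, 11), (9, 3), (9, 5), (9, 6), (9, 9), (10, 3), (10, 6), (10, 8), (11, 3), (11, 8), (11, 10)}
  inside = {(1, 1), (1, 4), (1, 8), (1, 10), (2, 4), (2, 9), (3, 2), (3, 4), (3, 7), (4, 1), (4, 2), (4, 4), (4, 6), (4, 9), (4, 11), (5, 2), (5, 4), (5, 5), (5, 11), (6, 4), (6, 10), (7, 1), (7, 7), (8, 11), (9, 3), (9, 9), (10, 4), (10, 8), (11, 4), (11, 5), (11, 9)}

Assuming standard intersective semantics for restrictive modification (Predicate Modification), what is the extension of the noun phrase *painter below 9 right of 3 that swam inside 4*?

⟦below 9⟧ = {x : ⟨x, 9⟩ ∈ ⟦below⟧} = {2, 3, 4, 5, 6, 10, 11}
⟦right of 3⟧ = {x : ⟨x, 3⟩ ∈ ⟦right of⟧} = {2, 5, 7, 9, 10, 11}
⟦that swam⟧ = ⟦swam⟧ = {1, 5, 11}
⟦inside 4⟧ = {x : ⟨x, 4⟩ ∈ ⟦inside⟧} = {1, 2, 3, 4, 5, 6, 10, 11}
⟦painter⟧ = {1, 2, 4, 5, 6, 10, 11}
… ∩ ⟦below 9⟧ = {1, 2, 4, 5, 6, 10, 11} ∩ {2, 3, 4, 5, 6, 10, 11} = {2, 4, 5, 6, 10, 11}
… ∩ ⟦right of 3⟧ = {2, 4, 5, 6, 10, 11} ∩ {2, 5, 7, 9, 10, 11} = {2, 5, 10, 11}
… ∩ ⟦that swam⟧ = {2, 5, 10, 11} ∩ {1, 5, 11} = {5, 11}
… ∩ ⟦inside 4⟧ = {5, 11} ∩ {1, 2, 3, 4, 5, 6, 10, 11} = {5, 11}
So ⟦painter below 9 right of 3 that swam inside 4⟧ = {5, 11}.

{5, 11}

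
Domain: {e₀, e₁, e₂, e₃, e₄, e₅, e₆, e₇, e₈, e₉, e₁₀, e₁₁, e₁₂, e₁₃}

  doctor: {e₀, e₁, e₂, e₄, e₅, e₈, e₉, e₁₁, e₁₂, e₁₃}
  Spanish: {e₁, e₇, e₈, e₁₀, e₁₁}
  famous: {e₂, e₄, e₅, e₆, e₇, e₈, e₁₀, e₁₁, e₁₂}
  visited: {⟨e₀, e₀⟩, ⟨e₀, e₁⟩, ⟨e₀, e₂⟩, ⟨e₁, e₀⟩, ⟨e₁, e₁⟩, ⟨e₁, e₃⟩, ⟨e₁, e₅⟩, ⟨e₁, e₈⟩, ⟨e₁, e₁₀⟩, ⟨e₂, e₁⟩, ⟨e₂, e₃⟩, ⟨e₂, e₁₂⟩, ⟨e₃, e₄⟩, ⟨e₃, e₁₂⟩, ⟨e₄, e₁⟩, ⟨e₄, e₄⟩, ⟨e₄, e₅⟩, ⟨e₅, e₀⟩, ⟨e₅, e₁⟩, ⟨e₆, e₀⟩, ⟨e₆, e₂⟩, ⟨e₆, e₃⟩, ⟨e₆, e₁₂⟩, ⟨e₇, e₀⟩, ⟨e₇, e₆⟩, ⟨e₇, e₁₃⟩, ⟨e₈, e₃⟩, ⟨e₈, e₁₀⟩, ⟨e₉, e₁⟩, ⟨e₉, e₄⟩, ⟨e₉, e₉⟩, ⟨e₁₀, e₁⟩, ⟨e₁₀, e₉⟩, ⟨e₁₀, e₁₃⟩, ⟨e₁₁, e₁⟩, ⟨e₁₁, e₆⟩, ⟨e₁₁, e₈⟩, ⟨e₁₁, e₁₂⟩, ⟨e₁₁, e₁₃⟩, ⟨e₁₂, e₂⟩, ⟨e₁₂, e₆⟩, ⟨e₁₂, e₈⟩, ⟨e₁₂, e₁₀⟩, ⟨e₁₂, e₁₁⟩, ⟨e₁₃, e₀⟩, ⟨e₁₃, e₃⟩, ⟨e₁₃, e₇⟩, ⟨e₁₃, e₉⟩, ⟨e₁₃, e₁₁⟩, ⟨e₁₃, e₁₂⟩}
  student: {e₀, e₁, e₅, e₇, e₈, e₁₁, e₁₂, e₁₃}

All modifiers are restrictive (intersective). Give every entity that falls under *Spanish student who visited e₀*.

{e₁, e₇}

⟦who visited e₀⟧ = {x : ⟨x, e₀⟩ ∈ ⟦visited⟧} = {e₀, e₁, e₅, e₆, e₇, e₁₃}
⟦student⟧ = {e₀, e₁, e₅, e₇, e₈, e₁₁, e₁₂, e₁₃}
… ∩ ⟦who visited e₀⟧ = {e₀, e₁, e₅, e₇, e₈, e₁₁, e₁₂, e₁₃} ∩ {e₀, e₁, e₅, e₆, e₇, e₁₃} = {e₀, e₁, e₅, e₇, e₁₃}
… ∩ ⟦Spanish⟧ = {e₀, e₁, e₅, e₇, e₁₃} ∩ {e₁, e₇, e₈, e₁₀, e₁₁} = {e₁, e₇}
So ⟦Spanish student who visited e₀⟧ = {e₁, e₇}.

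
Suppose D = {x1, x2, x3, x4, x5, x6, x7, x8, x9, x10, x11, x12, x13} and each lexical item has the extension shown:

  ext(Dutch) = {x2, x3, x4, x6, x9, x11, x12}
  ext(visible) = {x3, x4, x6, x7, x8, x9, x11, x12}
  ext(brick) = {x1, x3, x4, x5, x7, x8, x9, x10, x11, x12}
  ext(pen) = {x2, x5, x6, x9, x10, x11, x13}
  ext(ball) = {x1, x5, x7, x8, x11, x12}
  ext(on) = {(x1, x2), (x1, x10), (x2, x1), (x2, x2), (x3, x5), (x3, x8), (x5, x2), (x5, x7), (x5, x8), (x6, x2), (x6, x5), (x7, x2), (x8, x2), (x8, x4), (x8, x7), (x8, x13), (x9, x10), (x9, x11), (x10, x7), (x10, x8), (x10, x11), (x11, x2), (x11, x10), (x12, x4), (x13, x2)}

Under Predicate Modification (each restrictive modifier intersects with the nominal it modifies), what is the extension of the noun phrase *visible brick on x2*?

⟦on x2⟧ = {x : ⟨x, x2⟩ ∈ ⟦on⟧} = {x1, x2, x5, x6, x7, x8, x11, x13}
⟦brick⟧ = {x1, x3, x4, x5, x7, x8, x9, x10, x11, x12}
… ∩ ⟦on x2⟧ = {x1, x3, x4, x5, x7, x8, x9, x10, x11, x12} ∩ {x1, x2, x5, x6, x7, x8, x11, x13} = {x1, x5, x7, x8, x11}
… ∩ ⟦visible⟧ = {x1, x5, x7, x8, x11} ∩ {x3, x4, x6, x7, x8, x9, x11, x12} = {x7, x8, x11}
So ⟦visible brick on x2⟧ = {x7, x8, x11}.

{x7, x8, x11}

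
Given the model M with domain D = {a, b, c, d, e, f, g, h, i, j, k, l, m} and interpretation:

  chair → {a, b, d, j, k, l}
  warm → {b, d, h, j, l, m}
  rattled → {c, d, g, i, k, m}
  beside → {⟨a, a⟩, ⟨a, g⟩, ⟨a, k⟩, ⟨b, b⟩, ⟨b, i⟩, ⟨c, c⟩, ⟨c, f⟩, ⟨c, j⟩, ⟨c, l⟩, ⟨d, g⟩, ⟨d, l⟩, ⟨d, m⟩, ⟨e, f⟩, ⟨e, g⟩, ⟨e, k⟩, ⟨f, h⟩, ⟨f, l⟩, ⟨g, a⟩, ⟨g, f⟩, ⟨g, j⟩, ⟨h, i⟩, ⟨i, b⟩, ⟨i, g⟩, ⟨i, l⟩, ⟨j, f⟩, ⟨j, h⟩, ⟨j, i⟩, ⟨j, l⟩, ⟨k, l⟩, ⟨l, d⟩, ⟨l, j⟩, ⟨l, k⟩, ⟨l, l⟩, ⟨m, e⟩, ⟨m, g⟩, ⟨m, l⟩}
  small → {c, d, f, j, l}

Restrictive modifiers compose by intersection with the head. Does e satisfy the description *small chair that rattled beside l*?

no

⟦that rattled⟧ = ⟦rattled⟧ = {c, d, g, i, k, m}
⟦beside l⟧ = {x : ⟨x, l⟩ ∈ ⟦beside⟧} = {c, d, f, i, j, k, l, m}
⟦chair⟧ = {a, b, d, j, k, l}
… ∩ ⟦that rattled⟧ = {a, b, d, j, k, l} ∩ {c, d, g, i, k, m} = {d, k}
… ∩ ⟦beside l⟧ = {d, k} ∩ {c, d, f, i, j, k, l, m} = {d, k}
… ∩ ⟦small⟧ = {d, k} ∩ {c, d, f, j, l} = {d}
⟦small chair that rattled beside l⟧ = {d}; e ∉ this set.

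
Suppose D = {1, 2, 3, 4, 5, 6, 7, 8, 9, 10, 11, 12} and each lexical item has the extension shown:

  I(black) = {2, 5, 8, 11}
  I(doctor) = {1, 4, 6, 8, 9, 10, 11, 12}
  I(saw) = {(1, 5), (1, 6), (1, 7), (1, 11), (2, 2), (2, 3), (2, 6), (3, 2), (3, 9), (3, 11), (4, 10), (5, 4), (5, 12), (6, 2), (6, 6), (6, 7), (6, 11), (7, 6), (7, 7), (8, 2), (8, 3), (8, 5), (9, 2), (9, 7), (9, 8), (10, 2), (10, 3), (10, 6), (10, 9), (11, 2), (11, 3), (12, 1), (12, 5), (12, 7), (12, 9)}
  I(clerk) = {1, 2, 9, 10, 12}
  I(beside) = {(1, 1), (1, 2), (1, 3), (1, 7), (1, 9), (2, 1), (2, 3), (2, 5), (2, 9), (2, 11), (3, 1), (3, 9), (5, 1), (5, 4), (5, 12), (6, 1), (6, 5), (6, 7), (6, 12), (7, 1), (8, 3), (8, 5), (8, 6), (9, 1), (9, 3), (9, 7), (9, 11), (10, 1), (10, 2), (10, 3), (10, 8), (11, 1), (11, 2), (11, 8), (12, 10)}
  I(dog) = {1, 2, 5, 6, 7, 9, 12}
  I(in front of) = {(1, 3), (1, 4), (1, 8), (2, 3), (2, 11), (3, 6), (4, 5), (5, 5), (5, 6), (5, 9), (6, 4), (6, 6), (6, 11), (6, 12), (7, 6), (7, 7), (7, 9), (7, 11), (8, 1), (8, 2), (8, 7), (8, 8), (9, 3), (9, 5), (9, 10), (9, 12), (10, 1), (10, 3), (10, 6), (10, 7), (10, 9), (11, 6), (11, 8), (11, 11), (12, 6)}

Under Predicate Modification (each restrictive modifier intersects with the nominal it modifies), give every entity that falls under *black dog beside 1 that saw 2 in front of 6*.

⟦beside 1⟧ = {x : ⟨x, 1⟩ ∈ ⟦beside⟧} = {1, 2, 3, 5, 6, 7, 9, 10, 11}
⟦that saw 2⟧ = {x : ⟨x, 2⟩ ∈ ⟦saw⟧} = {2, 3, 6, 8, 9, 10, 11}
⟦in front of 6⟧ = {x : ⟨x, 6⟩ ∈ ⟦in front of⟧} = {3, 5, 6, 7, 10, 11, 12}
⟦dog⟧ = {1, 2, 5, 6, 7, 9, 12}
… ∩ ⟦beside 1⟧ = {1, 2, 5, 6, 7, 9, 12} ∩ {1, 2, 3, 5, 6, 7, 9, 10, 11} = {1, 2, 5, 6, 7, 9}
… ∩ ⟦that saw 2⟧ = {1, 2, 5, 6, 7, 9} ∩ {2, 3, 6, 8, 9, 10, 11} = {2, 6, 9}
… ∩ ⟦in front of 6⟧ = {2, 6, 9} ∩ {3, 5, 6, 7, 10, 11, 12} = {6}
… ∩ ⟦black⟧ = {6} ∩ {2, 5, 8, 11} = ∅
So ⟦black dog beside 1 that saw 2 in front of 6⟧ = {}.

{}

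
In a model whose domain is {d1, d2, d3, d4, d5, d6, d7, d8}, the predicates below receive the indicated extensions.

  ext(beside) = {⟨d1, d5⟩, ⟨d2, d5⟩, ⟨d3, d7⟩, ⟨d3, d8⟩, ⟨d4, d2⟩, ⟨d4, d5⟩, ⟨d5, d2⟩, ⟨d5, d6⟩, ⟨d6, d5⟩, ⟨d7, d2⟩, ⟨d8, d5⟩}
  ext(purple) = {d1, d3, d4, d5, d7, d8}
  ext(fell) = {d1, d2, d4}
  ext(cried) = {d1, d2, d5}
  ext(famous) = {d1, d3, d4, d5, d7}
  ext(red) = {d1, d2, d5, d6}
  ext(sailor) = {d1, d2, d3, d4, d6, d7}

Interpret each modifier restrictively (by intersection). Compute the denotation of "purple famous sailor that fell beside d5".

⟦that fell⟧ = ⟦fell⟧ = {d1, d2, d4}
⟦beside d5⟧ = {x : ⟨x, d5⟩ ∈ ⟦beside⟧} = {d1, d2, d4, d6, d8}
⟦sailor⟧ = {d1, d2, d3, d4, d6, d7}
… ∩ ⟦that fell⟧ = {d1, d2, d3, d4, d6, d7} ∩ {d1, d2, d4} = {d1, d2, d4}
… ∩ ⟦beside d5⟧ = {d1, d2, d4} ∩ {d1, d2, d4, d6, d8} = {d1, d2, d4}
… ∩ ⟦purple⟧ = {d1, d2, d4} ∩ {d1, d3, d4, d5, d7, d8} = {d1, d4}
… ∩ ⟦famous⟧ = {d1, d4} ∩ {d1, d3, d4, d5, d7} = {d1, d4}
So ⟦purple famous sailor that fell beside d5⟧ = {d1, d4}.

{d1, d4}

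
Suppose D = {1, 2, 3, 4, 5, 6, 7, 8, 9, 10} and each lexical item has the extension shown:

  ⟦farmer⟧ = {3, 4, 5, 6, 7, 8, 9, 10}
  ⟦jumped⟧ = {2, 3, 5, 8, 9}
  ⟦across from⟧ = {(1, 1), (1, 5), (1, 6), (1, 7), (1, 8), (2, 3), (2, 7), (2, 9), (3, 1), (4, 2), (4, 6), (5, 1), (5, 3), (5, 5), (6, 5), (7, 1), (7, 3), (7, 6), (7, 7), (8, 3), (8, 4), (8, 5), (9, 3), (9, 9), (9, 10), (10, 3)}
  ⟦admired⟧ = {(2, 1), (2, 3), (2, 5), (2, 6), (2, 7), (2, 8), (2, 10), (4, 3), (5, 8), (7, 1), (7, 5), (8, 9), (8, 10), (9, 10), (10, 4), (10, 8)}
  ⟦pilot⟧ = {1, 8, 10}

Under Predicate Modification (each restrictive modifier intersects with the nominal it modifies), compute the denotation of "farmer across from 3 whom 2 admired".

⟦across from 3⟧ = {x : ⟨x, 3⟩ ∈ ⟦across from⟧} = {2, 5, 7, 8, 9, 10}
⟦whom 2 admired⟧ = {x : ⟨2, x⟩ ∈ ⟦admired⟧} = {1, 3, 5, 6, 7, 8, 10}
⟦farmer⟧ = {3, 4, 5, 6, 7, 8, 9, 10}
… ∩ ⟦across from 3⟧ = {3, 4, 5, 6, 7, 8, 9, 10} ∩ {2, 5, 7, 8, 9, 10} = {5, 7, 8, 9, 10}
… ∩ ⟦whom 2 admired⟧ = {5, 7, 8, 9, 10} ∩ {1, 3, 5, 6, 7, 8, 10} = {5, 7, 8, 10}
So ⟦farmer across from 3 whom 2 admired⟧ = {5, 7, 8, 10}.

{5, 7, 8, 10}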